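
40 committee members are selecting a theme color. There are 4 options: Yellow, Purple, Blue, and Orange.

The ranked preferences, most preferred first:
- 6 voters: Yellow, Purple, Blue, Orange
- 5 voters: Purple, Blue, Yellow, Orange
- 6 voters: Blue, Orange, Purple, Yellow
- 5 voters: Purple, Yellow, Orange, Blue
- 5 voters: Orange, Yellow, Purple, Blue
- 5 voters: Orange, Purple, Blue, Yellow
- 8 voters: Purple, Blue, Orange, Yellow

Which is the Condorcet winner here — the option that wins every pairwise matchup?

Purple vs Yellow: 29–11
Purple vs Blue: 34–6
Purple vs Orange: 24–16
Purple beats every other option.

Purple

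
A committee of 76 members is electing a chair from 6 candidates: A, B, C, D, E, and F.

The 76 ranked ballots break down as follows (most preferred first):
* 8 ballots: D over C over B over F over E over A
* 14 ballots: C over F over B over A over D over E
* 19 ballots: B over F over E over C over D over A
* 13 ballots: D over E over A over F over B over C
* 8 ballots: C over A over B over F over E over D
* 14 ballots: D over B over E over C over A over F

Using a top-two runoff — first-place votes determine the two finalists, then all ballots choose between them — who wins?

C

Round 1 first-place votes: A 0, B 19, C 22, D 35, E 0, F 0. D and C advance.
Runoff: D is ranked above C on 35 ballots, C above D on 41.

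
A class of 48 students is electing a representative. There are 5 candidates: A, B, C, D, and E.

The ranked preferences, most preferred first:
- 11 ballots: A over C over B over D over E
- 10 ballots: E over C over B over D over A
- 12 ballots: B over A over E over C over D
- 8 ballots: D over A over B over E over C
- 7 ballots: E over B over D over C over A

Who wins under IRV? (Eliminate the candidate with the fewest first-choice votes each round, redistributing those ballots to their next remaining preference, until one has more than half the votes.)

Round 1: A 11, B 12, C 0, D 8, E 17. C eliminated.
Round 2: A 11, B 12, D 8, E 17. D eliminated.
Round 3: A 19, B 12, E 17. B eliminated.
Round 4: A 31, E 17. A has a majority (≥25).

A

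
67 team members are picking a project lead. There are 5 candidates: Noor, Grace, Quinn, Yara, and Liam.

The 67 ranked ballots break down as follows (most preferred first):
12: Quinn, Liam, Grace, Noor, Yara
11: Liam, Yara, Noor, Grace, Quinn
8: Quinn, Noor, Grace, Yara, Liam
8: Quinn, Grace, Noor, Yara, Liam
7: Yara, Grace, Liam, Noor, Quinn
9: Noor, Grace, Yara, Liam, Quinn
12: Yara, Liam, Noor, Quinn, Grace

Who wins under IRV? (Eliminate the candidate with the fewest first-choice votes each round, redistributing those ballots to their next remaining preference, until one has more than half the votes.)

Round 1: Noor 9, Grace 0, Quinn 28, Yara 19, Liam 11. Grace eliminated.
Round 2: Noor 9, Quinn 28, Yara 19, Liam 11. Noor eliminated.
Round 3: Quinn 28, Yara 28, Liam 11. Liam eliminated.
Round 4: Quinn 28, Yara 39. Yara has a majority (≥34).

Yara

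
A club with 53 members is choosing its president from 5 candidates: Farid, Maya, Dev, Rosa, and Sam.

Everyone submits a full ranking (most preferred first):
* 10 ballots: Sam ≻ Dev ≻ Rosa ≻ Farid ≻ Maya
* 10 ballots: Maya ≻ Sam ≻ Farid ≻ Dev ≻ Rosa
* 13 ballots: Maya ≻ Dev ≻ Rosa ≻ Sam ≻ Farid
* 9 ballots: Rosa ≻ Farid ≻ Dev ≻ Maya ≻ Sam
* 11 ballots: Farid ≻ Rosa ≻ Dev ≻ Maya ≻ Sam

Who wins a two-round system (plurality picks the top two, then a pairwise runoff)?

Farid

Round 1 first-place votes: Farid 11, Maya 23, Dev 0, Rosa 9, Sam 10. Maya and Farid advance.
Runoff: Maya is ranked above Farid on 23 ballots, Farid above Maya on 30.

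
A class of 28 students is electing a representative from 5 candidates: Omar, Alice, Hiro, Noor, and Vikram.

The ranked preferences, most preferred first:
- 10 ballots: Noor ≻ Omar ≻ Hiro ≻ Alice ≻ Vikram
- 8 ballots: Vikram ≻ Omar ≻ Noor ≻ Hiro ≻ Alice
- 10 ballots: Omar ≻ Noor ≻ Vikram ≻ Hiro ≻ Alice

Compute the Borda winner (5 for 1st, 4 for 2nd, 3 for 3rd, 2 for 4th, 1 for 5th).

Omar: 10×4 + 8×4 + 10×5 = 122
Alice: 10×2 + 8×1 + 10×1 = 38
Hiro: 10×3 + 8×2 + 10×2 = 66
Noor: 10×5 + 8×3 + 10×4 = 114
Vikram: 10×1 + 8×5 + 10×3 = 80

Omar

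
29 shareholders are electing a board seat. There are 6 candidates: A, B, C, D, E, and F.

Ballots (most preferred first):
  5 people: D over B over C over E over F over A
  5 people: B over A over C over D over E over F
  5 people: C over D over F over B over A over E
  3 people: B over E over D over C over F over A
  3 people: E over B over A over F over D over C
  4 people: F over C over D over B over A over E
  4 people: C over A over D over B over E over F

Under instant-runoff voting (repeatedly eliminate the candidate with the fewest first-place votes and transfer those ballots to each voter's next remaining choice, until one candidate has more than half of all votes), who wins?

B

Round 1: A 0, B 8, C 9, D 5, E 3, F 4. A eliminated.
Round 2: B 8, C 9, D 5, E 3, F 4. E eliminated.
Round 3: B 11, C 9, D 5, F 4. F eliminated.
Round 4: B 11, C 13, D 5. D eliminated.
Round 5: B 16, C 13. B has a majority (≥15).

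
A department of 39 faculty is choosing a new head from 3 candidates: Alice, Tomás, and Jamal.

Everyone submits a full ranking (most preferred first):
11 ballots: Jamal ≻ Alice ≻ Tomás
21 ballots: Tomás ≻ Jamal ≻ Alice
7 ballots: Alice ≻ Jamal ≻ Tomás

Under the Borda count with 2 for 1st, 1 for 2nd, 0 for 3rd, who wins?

Alice: 11×1 + 21×0 + 7×2 = 25
Tomás: 11×0 + 21×2 + 7×0 = 42
Jamal: 11×2 + 21×1 + 7×1 = 50

Jamal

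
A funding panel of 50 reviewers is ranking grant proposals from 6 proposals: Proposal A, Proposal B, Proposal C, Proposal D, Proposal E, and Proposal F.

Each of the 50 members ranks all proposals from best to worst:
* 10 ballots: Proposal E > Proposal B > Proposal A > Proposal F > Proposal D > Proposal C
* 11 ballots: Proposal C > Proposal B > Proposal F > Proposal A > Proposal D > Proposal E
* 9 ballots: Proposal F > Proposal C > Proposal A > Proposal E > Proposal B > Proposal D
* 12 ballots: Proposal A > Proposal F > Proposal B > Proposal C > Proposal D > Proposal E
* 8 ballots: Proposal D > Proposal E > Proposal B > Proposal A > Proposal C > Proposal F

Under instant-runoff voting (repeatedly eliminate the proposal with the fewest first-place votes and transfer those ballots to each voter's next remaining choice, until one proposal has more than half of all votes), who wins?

Round 1: Proposal A 12, Proposal B 0, Proposal C 11, Proposal D 8, Proposal E 10, Proposal F 9. Proposal B eliminated.
Round 2: Proposal A 12, Proposal C 11, Proposal D 8, Proposal E 10, Proposal F 9. Proposal D eliminated.
Round 3: Proposal A 12, Proposal C 11, Proposal E 18, Proposal F 9. Proposal F eliminated.
Round 4: Proposal A 12, Proposal C 20, Proposal E 18. Proposal A eliminated.
Round 5: Proposal C 32, Proposal E 18. Proposal C has a majority (≥26).

Proposal C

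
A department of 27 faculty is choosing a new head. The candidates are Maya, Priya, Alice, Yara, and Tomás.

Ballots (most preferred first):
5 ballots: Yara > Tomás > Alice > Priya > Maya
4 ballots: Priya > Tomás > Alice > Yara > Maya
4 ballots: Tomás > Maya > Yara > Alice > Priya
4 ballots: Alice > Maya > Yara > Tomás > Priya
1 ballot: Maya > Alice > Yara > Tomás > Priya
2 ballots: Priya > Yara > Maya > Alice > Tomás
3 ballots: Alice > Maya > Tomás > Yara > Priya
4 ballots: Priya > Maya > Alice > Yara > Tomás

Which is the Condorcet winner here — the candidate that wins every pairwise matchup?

Alice vs Maya: 16–11
Alice vs Priya: 17–10
Alice vs Yara: 16–11
Alice vs Tomás: 14–13
Alice beats every other candidate.

Alice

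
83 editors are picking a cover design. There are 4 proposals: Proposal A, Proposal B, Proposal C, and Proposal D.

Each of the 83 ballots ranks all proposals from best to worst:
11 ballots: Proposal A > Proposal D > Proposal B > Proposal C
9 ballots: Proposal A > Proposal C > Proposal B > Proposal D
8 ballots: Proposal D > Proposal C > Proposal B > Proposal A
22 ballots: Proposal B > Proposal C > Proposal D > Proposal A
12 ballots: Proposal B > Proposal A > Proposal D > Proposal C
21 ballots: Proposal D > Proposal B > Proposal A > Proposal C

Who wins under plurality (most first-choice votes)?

Proposal B

First-place votes: Proposal A 20, Proposal B 34, Proposal C 0, Proposal D 29.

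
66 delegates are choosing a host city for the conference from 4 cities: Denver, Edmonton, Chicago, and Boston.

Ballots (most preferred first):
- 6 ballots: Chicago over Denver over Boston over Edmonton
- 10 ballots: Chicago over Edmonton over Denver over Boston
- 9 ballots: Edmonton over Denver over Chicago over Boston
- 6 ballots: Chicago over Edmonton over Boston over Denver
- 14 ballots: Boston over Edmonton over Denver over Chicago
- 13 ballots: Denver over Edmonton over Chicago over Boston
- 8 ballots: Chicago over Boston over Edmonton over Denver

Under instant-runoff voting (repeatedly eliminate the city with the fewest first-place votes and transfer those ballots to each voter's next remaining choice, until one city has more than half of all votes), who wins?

Denver

Round 1: Denver 13, Edmonton 9, Chicago 30, Boston 14. Edmonton eliminated.
Round 2: Denver 22, Chicago 30, Boston 14. Boston eliminated.
Round 3: Denver 36, Chicago 30. Denver has a majority (≥34).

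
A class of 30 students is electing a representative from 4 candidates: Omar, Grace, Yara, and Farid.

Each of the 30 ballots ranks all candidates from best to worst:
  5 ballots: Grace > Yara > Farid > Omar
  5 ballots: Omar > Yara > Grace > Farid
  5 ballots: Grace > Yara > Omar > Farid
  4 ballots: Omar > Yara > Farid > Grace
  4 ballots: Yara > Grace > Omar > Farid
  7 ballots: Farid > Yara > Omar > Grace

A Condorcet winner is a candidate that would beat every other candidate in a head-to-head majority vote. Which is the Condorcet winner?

Yara vs Omar: 21–9
Yara vs Grace: 20–10
Yara vs Farid: 23–7
Yara beats every other candidate.

Yara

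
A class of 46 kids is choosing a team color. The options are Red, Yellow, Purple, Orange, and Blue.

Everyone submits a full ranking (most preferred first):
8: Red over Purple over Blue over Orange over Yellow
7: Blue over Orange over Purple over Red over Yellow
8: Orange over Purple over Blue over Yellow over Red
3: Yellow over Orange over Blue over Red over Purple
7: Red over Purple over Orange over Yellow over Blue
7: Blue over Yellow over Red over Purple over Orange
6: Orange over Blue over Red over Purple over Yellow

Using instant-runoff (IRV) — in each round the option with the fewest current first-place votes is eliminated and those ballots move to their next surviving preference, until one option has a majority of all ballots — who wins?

Orange

Round 1: Red 15, Yellow 3, Purple 0, Orange 14, Blue 14. Purple eliminated.
Round 2: Red 15, Yellow 3, Orange 14, Blue 14. Yellow eliminated.
Round 3: Red 15, Orange 17, Blue 14. Blue eliminated.
Round 4: Red 22, Orange 24. Orange has a majority (≥24).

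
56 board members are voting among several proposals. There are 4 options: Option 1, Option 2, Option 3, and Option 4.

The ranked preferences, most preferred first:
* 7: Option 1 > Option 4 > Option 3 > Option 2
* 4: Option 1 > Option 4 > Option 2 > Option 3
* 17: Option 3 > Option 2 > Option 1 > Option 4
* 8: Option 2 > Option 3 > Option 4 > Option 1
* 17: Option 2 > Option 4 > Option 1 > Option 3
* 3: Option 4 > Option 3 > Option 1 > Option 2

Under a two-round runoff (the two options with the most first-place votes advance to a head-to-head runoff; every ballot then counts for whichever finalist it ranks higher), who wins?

Option 2

Round 1 first-place votes: Option 1 11, Option 2 25, Option 3 17, Option 4 3. Option 2 and Option 3 advance.
Runoff: Option 2 is ranked above Option 3 on 29 ballots, Option 3 above Option 2 on 27.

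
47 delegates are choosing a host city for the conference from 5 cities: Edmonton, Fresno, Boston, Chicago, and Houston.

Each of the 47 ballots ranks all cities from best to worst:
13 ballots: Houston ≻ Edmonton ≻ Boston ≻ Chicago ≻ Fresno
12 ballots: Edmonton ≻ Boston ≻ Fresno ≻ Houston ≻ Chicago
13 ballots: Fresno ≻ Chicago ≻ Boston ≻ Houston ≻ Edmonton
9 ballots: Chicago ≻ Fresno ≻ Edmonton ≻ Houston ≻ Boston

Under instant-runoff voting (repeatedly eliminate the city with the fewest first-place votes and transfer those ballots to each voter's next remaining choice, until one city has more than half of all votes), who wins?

Fresno

Round 1: Edmonton 12, Fresno 13, Boston 0, Chicago 9, Houston 13. Boston eliminated.
Round 2: Edmonton 12, Fresno 13, Chicago 9, Houston 13. Chicago eliminated.
Round 3: Edmonton 12, Fresno 22, Houston 13. Edmonton eliminated.
Round 4: Fresno 34, Houston 13. Fresno has a majority (≥24).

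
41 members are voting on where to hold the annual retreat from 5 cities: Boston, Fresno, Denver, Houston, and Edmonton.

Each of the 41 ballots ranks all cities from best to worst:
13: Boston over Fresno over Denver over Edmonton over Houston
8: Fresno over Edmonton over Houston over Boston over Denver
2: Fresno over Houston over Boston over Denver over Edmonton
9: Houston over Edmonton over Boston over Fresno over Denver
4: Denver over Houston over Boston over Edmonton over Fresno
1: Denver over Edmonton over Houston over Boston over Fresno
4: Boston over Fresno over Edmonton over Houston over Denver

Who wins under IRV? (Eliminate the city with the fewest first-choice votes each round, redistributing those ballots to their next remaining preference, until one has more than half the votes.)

Houston

Round 1: Boston 17, Fresno 10, Denver 5, Houston 9, Edmonton 0. Edmonton eliminated.
Round 2: Boston 17, Fresno 10, Denver 5, Houston 9. Denver eliminated.
Round 3: Boston 17, Fresno 10, Houston 14. Fresno eliminated.
Round 4: Boston 17, Houston 24. Houston has a majority (≥21).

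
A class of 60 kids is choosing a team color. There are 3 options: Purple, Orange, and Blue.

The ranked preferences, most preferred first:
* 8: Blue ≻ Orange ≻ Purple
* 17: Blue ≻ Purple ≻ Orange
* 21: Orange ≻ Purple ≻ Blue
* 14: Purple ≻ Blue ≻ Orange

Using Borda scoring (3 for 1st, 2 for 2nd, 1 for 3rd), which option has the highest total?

Purple

Purple: 8×1 + 17×2 + 21×2 + 14×3 = 126
Orange: 8×2 + 17×1 + 21×3 + 14×1 = 110
Blue: 8×3 + 17×3 + 21×1 + 14×2 = 124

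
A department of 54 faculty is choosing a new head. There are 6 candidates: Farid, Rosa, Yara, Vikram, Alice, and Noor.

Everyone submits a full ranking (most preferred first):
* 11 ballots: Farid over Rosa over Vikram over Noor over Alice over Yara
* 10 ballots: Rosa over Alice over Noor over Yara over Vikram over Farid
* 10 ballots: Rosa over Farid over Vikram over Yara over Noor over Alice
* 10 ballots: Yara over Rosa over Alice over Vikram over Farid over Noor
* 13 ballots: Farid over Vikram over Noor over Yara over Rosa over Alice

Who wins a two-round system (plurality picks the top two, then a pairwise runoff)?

Round 1 first-place votes: Farid 24, Rosa 20, Yara 10, Vikram 0, Alice 0, Noor 0. Farid and Rosa advance.
Runoff: Farid is ranked above Rosa on 24 ballots, Rosa above Farid on 30.

Rosa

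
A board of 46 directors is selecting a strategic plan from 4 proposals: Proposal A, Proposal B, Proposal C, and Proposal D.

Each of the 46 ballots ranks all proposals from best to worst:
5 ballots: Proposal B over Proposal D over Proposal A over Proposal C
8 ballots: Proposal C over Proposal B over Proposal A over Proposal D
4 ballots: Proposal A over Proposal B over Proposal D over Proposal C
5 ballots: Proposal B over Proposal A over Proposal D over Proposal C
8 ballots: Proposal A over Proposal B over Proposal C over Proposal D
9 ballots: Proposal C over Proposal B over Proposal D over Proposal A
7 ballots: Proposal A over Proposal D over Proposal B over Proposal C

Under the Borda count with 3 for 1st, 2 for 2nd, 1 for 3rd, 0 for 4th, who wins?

Proposal B

Proposal A: 5×1 + 8×1 + 4×3 + 5×2 + 8×3 + 9×0 + 7×3 = 80
Proposal B: 5×3 + 8×2 + 4×2 + 5×3 + 8×2 + 9×2 + 7×1 = 95
Proposal C: 5×0 + 8×3 + 4×0 + 5×0 + 8×1 + 9×3 + 7×0 = 59
Proposal D: 5×2 + 8×0 + 4×1 + 5×1 + 8×0 + 9×1 + 7×2 = 42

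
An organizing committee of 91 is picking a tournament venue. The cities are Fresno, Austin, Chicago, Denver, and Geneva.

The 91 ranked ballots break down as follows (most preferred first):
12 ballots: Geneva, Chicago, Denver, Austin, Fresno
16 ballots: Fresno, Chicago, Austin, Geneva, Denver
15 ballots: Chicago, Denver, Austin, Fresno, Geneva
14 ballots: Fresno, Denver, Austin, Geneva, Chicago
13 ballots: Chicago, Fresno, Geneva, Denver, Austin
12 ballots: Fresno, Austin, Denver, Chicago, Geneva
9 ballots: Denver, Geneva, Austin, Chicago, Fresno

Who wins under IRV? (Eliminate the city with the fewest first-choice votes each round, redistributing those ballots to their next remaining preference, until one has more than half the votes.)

Chicago

Round 1: Fresno 42, Austin 0, Chicago 28, Denver 9, Geneva 12. Austin eliminated.
Round 2: Fresno 42, Chicago 28, Denver 9, Geneva 12. Denver eliminated.
Round 3: Fresno 42, Chicago 28, Geneva 21. Geneva eliminated.
Round 4: Fresno 42, Chicago 49. Chicago has a majority (≥46).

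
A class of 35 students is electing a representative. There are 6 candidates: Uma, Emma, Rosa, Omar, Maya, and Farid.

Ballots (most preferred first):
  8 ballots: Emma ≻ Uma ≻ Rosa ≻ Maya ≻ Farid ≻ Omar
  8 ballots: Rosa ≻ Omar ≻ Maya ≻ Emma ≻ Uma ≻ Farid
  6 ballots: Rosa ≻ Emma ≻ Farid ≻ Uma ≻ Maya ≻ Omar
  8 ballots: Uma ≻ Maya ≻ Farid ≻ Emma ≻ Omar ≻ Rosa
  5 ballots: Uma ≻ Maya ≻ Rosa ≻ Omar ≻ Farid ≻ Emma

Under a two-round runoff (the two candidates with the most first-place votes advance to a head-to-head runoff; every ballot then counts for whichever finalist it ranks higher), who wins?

Round 1 first-place votes: Uma 13, Emma 8, Rosa 14, Omar 0, Maya 0, Farid 0. Rosa and Uma advance.
Runoff: Rosa is ranked above Uma on 14 ballots, Uma above Rosa on 21.

Uma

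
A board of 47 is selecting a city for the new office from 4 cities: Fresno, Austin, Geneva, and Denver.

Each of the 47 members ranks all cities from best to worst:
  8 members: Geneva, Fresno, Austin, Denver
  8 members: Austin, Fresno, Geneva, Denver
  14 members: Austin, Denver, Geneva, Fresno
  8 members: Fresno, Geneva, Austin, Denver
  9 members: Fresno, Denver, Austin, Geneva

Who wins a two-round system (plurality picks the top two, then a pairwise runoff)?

Round 1 first-place votes: Fresno 17, Austin 22, Geneva 8, Denver 0. Austin and Fresno advance.
Runoff: Austin is ranked above Fresno on 22 ballots, Fresno above Austin on 25.

Fresno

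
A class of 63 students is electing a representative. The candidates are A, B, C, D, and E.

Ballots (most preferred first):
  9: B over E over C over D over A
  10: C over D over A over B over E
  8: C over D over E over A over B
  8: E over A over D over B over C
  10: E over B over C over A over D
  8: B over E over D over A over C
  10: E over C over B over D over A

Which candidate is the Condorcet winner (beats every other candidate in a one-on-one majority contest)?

E vs A: 53–10
E vs B: 36–27
E vs C: 45–18
E vs D: 45–18
E beats every other candidate.

E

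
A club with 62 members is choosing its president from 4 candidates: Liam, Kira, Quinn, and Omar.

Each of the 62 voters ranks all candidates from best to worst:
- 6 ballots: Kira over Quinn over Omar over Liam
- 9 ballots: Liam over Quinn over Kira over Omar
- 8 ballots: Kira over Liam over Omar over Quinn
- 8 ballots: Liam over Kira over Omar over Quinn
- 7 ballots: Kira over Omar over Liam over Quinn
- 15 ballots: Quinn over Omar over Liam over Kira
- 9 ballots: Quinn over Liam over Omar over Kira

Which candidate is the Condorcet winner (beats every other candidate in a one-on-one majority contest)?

Liam

Liam vs Kira: 41–21
Liam vs Quinn: 32–30
Liam vs Omar: 34–28
Liam beats every other candidate.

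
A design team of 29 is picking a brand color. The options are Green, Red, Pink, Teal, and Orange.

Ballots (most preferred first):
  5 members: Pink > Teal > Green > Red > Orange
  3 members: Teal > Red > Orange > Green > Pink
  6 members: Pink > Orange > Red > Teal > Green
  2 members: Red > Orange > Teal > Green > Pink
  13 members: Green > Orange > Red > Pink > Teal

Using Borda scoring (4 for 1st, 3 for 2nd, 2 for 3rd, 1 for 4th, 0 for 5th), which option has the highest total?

Orange

Green: 5×2 + 3×1 + 6×0 + 2×1 + 13×4 = 67
Red: 5×1 + 3×3 + 6×2 + 2×4 + 13×2 = 60
Pink: 5×4 + 3×0 + 6×4 + 2×0 + 13×1 = 57
Teal: 5×3 + 3×4 + 6×1 + 2×2 + 13×0 = 37
Orange: 5×0 + 3×2 + 6×3 + 2×3 + 13×3 = 69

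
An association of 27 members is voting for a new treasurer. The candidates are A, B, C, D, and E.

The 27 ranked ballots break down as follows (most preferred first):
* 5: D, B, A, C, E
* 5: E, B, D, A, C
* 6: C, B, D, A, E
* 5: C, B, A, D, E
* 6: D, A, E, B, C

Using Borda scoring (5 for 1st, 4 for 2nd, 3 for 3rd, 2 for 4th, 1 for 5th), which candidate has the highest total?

D

A: 5×3 + 5×2 + 6×2 + 5×3 + 6×4 = 76
B: 5×4 + 5×4 + 6×4 + 5×4 + 6×2 = 96
C: 5×2 + 5×1 + 6×5 + 5×5 + 6×1 = 76
D: 5×5 + 5×3 + 6×3 + 5×2 + 6×5 = 98
E: 5×1 + 5×5 + 6×1 + 5×1 + 6×3 = 59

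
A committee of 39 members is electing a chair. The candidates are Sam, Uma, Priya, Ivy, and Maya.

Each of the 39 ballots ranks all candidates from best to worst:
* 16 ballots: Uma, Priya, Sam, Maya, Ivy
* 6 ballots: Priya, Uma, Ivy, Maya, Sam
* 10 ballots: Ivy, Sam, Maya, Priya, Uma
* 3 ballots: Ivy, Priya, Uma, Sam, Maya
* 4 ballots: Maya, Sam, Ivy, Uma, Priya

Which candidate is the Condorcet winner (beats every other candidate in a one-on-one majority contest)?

Uma vs Sam: 25–14
Uma vs Priya: 20–19
Uma vs Ivy: 22–17
Uma vs Maya: 25–14
Uma beats every other candidate.

Uma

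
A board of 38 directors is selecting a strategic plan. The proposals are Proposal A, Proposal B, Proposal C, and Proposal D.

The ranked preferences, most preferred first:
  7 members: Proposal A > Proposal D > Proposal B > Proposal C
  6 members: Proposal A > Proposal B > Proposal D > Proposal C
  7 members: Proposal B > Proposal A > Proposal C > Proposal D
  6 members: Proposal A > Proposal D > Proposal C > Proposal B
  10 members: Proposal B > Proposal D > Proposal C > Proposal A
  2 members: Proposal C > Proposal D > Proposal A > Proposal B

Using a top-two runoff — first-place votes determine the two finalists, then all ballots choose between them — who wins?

Round 1 first-place votes: Proposal A 19, Proposal B 17, Proposal C 2, Proposal D 0. Proposal A and Proposal B advance.
Runoff: Proposal A is ranked above Proposal B on 21 ballots, Proposal B above Proposal A on 17.

Proposal A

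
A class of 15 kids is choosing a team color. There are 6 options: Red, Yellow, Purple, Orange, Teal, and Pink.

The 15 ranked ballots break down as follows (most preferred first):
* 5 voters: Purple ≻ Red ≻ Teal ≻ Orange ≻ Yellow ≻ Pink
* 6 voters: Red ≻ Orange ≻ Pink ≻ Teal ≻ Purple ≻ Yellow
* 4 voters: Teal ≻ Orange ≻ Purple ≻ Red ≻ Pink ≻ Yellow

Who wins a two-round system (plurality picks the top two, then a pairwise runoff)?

Round 1 first-place votes: Red 6, Yellow 0, Purple 5, Orange 0, Teal 4, Pink 0. Red and Purple advance.
Runoff: Red is ranked above Purple on 6 ballots, Purple above Red on 9.

Purple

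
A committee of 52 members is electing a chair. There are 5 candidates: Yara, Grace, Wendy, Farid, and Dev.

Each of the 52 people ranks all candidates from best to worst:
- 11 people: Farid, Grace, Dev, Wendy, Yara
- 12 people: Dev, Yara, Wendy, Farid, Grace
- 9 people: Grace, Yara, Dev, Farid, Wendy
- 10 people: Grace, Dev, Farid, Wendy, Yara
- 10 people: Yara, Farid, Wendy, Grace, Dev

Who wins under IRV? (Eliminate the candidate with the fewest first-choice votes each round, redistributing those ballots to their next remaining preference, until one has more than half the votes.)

Round 1: Yara 10, Grace 19, Wendy 0, Farid 11, Dev 12. Wendy eliminated.
Round 2: Yara 10, Grace 19, Farid 11, Dev 12. Yara eliminated.
Round 3: Grace 19, Farid 21, Dev 12. Dev eliminated.
Round 4: Grace 19, Farid 33. Farid has a majority (≥27).

Farid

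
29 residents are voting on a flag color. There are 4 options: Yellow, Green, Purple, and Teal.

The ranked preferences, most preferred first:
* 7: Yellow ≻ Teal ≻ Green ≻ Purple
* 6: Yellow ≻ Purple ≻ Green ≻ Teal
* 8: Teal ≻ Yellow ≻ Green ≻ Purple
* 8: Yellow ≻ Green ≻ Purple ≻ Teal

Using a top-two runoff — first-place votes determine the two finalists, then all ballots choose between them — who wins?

Yellow

Round 1 first-place votes: Yellow 21, Green 0, Purple 0, Teal 8. Yellow and Teal advance.
Runoff: Yellow is ranked above Teal on 21 ballots, Teal above Yellow on 8.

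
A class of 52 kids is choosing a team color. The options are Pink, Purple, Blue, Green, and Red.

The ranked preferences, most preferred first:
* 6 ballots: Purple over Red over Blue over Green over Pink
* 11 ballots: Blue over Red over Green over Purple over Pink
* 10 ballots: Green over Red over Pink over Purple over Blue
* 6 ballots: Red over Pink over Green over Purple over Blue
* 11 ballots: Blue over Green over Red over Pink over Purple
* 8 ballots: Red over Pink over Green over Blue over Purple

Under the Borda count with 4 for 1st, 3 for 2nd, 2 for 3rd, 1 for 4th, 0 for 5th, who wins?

Red

Pink: 6×0 + 11×0 + 10×2 + 6×3 + 11×1 + 8×3 = 73
Purple: 6×4 + 11×1 + 10×1 + 6×1 + 11×0 + 8×0 = 51
Blue: 6×2 + 11×4 + 10×0 + 6×0 + 11×4 + 8×1 = 108
Green: 6×1 + 11×2 + 10×4 + 6×2 + 11×3 + 8×2 = 129
Red: 6×3 + 11×3 + 10×3 + 6×4 + 11×2 + 8×4 = 159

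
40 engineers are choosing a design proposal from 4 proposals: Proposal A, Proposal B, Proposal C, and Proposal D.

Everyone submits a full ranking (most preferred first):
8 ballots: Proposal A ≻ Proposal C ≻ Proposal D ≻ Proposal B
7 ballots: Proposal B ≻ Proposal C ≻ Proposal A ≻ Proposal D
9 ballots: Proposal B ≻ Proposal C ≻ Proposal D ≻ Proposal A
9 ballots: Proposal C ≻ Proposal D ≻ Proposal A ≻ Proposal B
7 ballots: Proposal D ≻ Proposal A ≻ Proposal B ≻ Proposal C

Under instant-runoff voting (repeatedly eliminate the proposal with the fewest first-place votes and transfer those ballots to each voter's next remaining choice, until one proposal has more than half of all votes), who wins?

Round 1: Proposal A 8, Proposal B 16, Proposal C 9, Proposal D 7. Proposal D eliminated.
Round 2: Proposal A 15, Proposal B 16, Proposal C 9. Proposal C eliminated.
Round 3: Proposal A 24, Proposal B 16. Proposal A has a majority (≥21).

Proposal A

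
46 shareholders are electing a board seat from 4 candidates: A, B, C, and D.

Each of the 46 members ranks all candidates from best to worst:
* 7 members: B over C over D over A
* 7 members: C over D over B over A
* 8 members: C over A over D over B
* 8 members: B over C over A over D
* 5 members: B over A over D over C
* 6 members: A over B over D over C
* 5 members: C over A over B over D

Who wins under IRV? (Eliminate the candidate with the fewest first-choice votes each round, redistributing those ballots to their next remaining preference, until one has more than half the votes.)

B

Round 1: A 6, B 20, C 20, D 0. D eliminated.
Round 2: A 6, B 20, C 20. A eliminated.
Round 3: B 26, C 20. B has a majority (≥24).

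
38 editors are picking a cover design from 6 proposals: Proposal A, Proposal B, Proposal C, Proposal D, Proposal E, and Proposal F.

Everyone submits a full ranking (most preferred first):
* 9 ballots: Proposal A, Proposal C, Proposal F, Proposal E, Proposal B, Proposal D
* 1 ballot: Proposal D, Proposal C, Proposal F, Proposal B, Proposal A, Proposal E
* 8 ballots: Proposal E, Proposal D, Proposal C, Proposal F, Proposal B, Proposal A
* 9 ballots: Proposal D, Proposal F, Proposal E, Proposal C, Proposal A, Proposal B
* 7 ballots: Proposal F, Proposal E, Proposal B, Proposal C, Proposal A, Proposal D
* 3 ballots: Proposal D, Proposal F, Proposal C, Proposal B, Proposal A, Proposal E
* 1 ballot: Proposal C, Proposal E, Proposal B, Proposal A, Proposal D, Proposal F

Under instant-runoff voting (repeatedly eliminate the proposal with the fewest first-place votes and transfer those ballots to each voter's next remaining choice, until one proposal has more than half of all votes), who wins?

Proposal E

Round 1: Proposal A 9, Proposal B 0, Proposal C 1, Proposal D 13, Proposal E 8, Proposal F 7. Proposal B eliminated.
Round 2: Proposal A 9, Proposal C 1, Proposal D 13, Proposal E 8, Proposal F 7. Proposal C eliminated.
Round 3: Proposal A 9, Proposal D 13, Proposal E 9, Proposal F 7. Proposal F eliminated.
Round 4: Proposal A 9, Proposal D 13, Proposal E 16. Proposal A eliminated.
Round 5: Proposal D 13, Proposal E 25. Proposal E has a majority (≥20).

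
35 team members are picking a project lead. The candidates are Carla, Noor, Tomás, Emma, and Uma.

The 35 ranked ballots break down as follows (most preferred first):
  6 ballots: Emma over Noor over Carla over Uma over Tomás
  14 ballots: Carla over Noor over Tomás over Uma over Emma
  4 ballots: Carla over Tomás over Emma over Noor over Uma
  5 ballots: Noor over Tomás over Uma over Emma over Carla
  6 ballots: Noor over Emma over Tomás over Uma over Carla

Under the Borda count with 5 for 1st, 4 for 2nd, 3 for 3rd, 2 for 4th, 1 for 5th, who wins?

Noor

Carla: 6×3 + 14×5 + 4×5 + 5×1 + 6×1 = 119
Noor: 6×4 + 14×4 + 4×2 + 5×5 + 6×5 = 143
Tomás: 6×1 + 14×3 + 4×4 + 5×4 + 6×3 = 102
Emma: 6×5 + 14×1 + 4×3 + 5×2 + 6×4 = 90
Uma: 6×2 + 14×2 + 4×1 + 5×3 + 6×2 = 71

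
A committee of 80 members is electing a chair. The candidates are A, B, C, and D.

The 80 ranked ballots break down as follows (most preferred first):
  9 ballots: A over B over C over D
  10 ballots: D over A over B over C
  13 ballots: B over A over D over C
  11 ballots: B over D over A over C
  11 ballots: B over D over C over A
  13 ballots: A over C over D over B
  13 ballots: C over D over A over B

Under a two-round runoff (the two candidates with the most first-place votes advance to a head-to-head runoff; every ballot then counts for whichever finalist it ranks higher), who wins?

A

Round 1 first-place votes: A 22, B 35, C 13, D 10. B and A advance.
Runoff: B is ranked above A on 35 ballots, A above B on 45.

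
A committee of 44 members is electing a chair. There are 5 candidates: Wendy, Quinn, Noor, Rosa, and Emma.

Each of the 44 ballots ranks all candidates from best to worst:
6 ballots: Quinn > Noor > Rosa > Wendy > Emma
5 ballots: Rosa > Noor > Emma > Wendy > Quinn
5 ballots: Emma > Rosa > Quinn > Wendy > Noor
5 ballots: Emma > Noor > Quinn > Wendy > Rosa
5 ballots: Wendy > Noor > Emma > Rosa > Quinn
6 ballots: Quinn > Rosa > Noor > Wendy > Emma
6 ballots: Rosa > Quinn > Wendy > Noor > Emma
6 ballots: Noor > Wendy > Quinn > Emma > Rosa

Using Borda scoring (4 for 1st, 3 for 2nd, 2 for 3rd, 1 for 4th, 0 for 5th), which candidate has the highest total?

Wendy: 6×1 + 5×1 + 5×1 + 5×1 + 5×4 + 6×1 + 6×2 + 6×3 = 77
Quinn: 6×4 + 5×0 + 5×2 + 5×2 + 5×0 + 6×4 + 6×3 + 6×2 = 98
Noor: 6×3 + 5×3 + 5×0 + 5×3 + 5×3 + 6×2 + 6×1 + 6×4 = 105
Rosa: 6×2 + 5×4 + 5×3 + 5×0 + 5×1 + 6×3 + 6×4 + 6×0 = 94
Emma: 6×0 + 5×2 + 5×4 + 5×4 + 5×2 + 6×0 + 6×0 + 6×1 = 66

Noor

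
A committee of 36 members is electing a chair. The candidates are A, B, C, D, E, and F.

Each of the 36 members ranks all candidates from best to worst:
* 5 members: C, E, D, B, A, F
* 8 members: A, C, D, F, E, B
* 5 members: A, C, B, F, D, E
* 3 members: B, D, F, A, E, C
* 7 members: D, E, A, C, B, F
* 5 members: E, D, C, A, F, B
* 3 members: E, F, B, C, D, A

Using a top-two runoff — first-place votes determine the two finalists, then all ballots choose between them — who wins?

Round 1 first-place votes: A 13, B 3, C 5, D 7, E 8, F 0. A and E advance.
Runoff: A is ranked above E on 16 ballots, E above A on 20.

E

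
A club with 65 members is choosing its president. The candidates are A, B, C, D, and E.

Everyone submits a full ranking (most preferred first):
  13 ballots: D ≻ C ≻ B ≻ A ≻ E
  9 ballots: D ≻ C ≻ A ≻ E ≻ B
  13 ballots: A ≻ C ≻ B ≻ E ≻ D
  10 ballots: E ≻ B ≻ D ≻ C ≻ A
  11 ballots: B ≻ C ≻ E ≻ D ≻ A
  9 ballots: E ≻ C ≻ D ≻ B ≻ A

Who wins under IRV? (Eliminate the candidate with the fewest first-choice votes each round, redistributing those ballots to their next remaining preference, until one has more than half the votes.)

E

Round 1: A 13, B 11, C 0, D 22, E 19. C eliminated.
Round 2: A 13, B 11, D 22, E 19. B eliminated.
Round 3: A 13, D 22, E 30. A eliminated.
Round 4: D 22, E 43. E has a majority (≥33).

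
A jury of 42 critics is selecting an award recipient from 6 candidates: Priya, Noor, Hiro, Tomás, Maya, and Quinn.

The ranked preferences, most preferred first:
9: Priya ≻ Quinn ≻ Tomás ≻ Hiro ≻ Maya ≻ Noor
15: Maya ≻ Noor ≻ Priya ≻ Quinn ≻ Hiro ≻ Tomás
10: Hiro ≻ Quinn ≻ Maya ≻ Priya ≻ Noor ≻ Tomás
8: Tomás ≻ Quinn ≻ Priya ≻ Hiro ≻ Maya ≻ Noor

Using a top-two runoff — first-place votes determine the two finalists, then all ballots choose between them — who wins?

Hiro

Round 1 first-place votes: Priya 9, Noor 0, Hiro 10, Tomás 8, Maya 15, Quinn 0. Maya and Hiro advance.
Runoff: Maya is ranked above Hiro on 15 ballots, Hiro above Maya on 27.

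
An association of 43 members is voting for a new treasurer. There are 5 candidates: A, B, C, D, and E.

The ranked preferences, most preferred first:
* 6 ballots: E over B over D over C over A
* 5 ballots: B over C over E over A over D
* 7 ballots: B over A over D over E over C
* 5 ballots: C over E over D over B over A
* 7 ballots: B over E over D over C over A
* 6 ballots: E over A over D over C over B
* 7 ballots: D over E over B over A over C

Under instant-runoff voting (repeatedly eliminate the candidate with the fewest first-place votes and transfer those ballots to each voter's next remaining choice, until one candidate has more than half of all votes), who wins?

Round 1: A 0, B 19, C 5, D 7, E 12. A eliminated.
Round 2: B 19, C 5, D 7, E 12. C eliminated.
Round 3: B 19, D 7, E 17. D eliminated.
Round 4: B 19, E 24. E has a majority (≥22).

E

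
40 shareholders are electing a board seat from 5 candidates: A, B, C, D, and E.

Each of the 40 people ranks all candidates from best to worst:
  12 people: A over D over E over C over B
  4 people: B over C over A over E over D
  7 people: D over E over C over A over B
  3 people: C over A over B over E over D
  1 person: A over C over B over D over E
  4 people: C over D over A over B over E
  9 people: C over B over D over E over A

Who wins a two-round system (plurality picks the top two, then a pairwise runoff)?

Round 1 first-place votes: A 13, B 4, C 16, D 7, E 0. C and A advance.
Runoff: C is ranked above A on 27 ballots, A above C on 13.

C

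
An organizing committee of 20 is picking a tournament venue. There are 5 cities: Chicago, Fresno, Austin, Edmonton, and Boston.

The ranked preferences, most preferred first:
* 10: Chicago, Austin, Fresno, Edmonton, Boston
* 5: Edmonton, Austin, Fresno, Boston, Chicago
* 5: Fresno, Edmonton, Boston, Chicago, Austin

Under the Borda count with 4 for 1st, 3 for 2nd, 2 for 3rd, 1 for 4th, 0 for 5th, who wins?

Fresno

Chicago: 10×4 + 5×0 + 5×1 = 45
Fresno: 10×2 + 5×2 + 5×4 = 50
Austin: 10×3 + 5×3 + 5×0 = 45
Edmonton: 10×1 + 5×4 + 5×3 = 45
Boston: 10×0 + 5×1 + 5×2 = 15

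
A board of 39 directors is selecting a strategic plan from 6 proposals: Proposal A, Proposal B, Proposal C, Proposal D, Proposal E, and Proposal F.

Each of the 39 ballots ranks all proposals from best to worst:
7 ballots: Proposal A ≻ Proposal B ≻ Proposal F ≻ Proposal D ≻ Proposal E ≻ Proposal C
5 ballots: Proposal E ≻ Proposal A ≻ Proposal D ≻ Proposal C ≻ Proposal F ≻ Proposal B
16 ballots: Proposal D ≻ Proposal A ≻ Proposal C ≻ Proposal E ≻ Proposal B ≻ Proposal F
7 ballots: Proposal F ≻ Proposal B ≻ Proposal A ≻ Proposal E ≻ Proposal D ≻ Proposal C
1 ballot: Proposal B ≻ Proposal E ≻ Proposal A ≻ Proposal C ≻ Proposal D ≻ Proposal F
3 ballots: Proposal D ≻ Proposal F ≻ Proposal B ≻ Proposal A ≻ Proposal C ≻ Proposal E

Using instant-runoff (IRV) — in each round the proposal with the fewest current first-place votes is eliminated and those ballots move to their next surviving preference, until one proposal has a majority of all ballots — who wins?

Round 1: Proposal A 7, Proposal B 1, Proposal C 0, Proposal D 19, Proposal E 5, Proposal F 7. Proposal C eliminated.
Round 2: Proposal A 7, Proposal B 1, Proposal D 19, Proposal E 5, Proposal F 7. Proposal B eliminated.
Round 3: Proposal A 7, Proposal D 19, Proposal E 6, Proposal F 7. Proposal E eliminated.
Round 4: Proposal A 13, Proposal D 19, Proposal F 7. Proposal F eliminated.
Round 5: Proposal A 20, Proposal D 19. Proposal A has a majority (≥20).

Proposal A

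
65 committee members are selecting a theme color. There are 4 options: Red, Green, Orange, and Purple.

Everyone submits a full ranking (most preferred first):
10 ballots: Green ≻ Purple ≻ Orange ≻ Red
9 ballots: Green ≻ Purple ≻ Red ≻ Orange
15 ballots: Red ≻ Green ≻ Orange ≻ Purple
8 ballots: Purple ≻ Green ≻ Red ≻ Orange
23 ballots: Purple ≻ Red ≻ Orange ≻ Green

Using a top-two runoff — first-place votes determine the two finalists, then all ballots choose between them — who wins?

Green

Round 1 first-place votes: Red 15, Green 19, Orange 0, Purple 31. Purple and Green advance.
Runoff: Purple is ranked above Green on 31 ballots, Green above Purple on 34.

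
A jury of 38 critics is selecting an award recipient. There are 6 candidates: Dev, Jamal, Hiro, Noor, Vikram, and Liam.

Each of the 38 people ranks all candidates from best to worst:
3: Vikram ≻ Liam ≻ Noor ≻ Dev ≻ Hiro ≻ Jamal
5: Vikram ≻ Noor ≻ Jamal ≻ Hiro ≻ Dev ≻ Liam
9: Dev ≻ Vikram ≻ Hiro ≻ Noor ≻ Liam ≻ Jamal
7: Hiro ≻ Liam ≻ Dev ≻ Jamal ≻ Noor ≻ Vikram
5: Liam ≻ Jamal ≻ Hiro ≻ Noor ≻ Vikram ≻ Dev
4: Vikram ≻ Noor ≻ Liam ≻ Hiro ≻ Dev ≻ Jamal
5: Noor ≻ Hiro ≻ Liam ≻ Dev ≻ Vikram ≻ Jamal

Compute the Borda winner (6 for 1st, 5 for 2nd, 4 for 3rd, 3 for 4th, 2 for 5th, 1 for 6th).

Dev: 3×3 + 5×2 + 9×6 + 7×4 + 5×1 + 4×2 + 5×3 = 129
Jamal: 3×1 + 5×4 + 9×1 + 7×3 + 5×5 + 4×1 + 5×1 = 87
Hiro: 3×2 + 5×3 + 9×4 + 7×6 + 5×4 + 4×3 + 5×5 = 156
Noor: 3×4 + 5×5 + 9×3 + 7×2 + 5×3 + 4×5 + 5×6 = 143
Vikram: 3×6 + 5×6 + 9×5 + 7×1 + 5×2 + 4×6 + 5×2 = 144
Liam: 3×5 + 5×1 + 9×2 + 7×5 + 5×6 + 4×4 + 5×4 = 139

Hiro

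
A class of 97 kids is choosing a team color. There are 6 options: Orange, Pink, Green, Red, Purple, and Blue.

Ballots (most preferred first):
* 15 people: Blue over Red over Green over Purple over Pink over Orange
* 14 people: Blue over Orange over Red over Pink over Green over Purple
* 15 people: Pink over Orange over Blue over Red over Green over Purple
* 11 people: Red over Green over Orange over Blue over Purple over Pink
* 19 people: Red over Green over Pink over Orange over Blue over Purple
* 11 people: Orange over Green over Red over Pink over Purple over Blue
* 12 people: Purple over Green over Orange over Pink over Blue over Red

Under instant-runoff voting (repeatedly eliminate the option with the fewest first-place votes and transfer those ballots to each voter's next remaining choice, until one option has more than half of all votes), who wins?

Blue

Round 1: Orange 11, Pink 15, Green 0, Red 30, Purple 12, Blue 29. Green eliminated.
Round 2: Orange 11, Pink 15, Red 30, Purple 12, Blue 29. Orange eliminated.
Round 3: Pink 15, Red 41, Purple 12, Blue 29. Purple eliminated.
Round 4: Pink 27, Red 41, Blue 29. Pink eliminated.
Round 5: Red 41, Blue 56. Blue has a majority (≥49).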